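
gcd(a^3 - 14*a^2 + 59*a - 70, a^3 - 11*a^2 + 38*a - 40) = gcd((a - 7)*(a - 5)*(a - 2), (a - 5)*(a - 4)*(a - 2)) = a^2 - 7*a + 10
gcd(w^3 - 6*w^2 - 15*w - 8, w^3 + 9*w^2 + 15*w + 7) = w^2 + 2*w + 1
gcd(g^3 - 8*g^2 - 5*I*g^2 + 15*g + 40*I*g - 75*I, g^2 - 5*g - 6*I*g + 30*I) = g - 5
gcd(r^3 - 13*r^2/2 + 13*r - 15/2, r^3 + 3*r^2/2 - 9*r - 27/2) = r - 3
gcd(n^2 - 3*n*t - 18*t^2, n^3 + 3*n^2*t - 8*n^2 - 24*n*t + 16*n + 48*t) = n + 3*t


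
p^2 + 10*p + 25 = (p + 5)^2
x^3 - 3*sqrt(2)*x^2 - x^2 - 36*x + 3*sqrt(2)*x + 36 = (x - 1)*(x - 6*sqrt(2))*(x + 3*sqrt(2))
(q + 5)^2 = q^2 + 10*q + 25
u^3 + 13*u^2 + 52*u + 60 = (u + 2)*(u + 5)*(u + 6)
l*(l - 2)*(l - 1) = l^3 - 3*l^2 + 2*l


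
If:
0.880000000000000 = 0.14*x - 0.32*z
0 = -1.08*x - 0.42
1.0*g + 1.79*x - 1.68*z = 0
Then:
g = -4.21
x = -0.39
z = -2.92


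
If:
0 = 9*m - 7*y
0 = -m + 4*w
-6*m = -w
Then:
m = 0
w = 0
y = 0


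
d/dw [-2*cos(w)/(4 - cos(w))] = 8*sin(w)/(cos(w) - 4)^2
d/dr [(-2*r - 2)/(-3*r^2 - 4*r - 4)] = 6*r*(-r - 2)/(9*r^4 + 24*r^3 + 40*r^2 + 32*r + 16)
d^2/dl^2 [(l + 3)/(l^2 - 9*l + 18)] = 2*(3*(2 - l)*(l^2 - 9*l + 18) + (l + 3)*(2*l - 9)^2)/(l^2 - 9*l + 18)^3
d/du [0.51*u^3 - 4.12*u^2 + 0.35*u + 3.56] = 1.53*u^2 - 8.24*u + 0.35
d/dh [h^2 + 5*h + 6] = 2*h + 5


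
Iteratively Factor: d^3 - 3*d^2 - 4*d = (d - 4)*(d^2 + d) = (d - 4)*(d + 1)*(d)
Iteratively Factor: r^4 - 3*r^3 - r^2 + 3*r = (r + 1)*(r^3 - 4*r^2 + 3*r) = (r - 1)*(r + 1)*(r^2 - 3*r) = r*(r - 1)*(r + 1)*(r - 3)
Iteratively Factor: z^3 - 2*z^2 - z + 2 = (z - 1)*(z^2 - z - 2) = (z - 1)*(z + 1)*(z - 2)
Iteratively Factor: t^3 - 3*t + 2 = (t - 1)*(t^2 + t - 2) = (t - 1)^2*(t + 2)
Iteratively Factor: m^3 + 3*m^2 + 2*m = (m)*(m^2 + 3*m + 2) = m*(m + 2)*(m + 1)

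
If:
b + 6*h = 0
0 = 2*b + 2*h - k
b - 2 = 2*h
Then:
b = 3/2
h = -1/4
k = 5/2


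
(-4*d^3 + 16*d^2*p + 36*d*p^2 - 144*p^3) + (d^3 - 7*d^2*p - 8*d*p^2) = -3*d^3 + 9*d^2*p + 28*d*p^2 - 144*p^3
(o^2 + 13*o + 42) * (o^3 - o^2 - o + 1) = o^5 + 12*o^4 + 28*o^3 - 54*o^2 - 29*o + 42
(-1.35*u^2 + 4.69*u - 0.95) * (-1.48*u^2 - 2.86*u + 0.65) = 1.998*u^4 - 3.0802*u^3 - 12.8849*u^2 + 5.7655*u - 0.6175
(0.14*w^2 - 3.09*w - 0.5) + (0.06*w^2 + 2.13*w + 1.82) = 0.2*w^2 - 0.96*w + 1.32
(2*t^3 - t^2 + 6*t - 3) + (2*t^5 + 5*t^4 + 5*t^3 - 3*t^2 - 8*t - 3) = 2*t^5 + 5*t^4 + 7*t^3 - 4*t^2 - 2*t - 6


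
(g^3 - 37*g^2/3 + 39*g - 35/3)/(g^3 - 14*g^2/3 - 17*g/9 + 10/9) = 3*(g - 7)/(3*g + 2)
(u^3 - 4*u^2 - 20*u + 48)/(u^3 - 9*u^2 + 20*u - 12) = (u + 4)/(u - 1)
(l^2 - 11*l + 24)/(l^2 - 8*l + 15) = (l - 8)/(l - 5)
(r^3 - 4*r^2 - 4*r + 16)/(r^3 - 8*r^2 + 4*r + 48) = (r - 2)/(r - 6)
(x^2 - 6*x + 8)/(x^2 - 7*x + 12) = (x - 2)/(x - 3)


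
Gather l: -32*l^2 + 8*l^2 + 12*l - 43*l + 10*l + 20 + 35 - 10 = -24*l^2 - 21*l + 45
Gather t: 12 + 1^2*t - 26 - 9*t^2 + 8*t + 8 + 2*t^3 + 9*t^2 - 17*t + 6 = 2*t^3 - 8*t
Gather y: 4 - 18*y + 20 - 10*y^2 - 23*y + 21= -10*y^2 - 41*y + 45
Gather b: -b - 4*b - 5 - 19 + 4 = -5*b - 20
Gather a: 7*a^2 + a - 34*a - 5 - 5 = 7*a^2 - 33*a - 10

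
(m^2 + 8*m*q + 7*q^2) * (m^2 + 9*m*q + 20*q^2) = m^4 + 17*m^3*q + 99*m^2*q^2 + 223*m*q^3 + 140*q^4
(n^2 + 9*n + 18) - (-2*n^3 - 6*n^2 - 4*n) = 2*n^3 + 7*n^2 + 13*n + 18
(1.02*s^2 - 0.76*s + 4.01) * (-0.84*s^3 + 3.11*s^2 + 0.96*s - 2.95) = -0.8568*s^5 + 3.8106*s^4 - 4.7528*s^3 + 8.7325*s^2 + 6.0916*s - 11.8295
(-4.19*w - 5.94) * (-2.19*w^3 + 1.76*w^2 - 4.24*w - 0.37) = 9.1761*w^4 + 5.6342*w^3 + 7.3112*w^2 + 26.7359*w + 2.1978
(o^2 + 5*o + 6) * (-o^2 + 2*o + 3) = -o^4 - 3*o^3 + 7*o^2 + 27*o + 18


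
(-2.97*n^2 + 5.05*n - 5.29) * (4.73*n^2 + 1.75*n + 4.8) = -14.0481*n^4 + 18.689*n^3 - 30.4402*n^2 + 14.9825*n - 25.392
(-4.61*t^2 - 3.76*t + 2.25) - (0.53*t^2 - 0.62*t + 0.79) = -5.14*t^2 - 3.14*t + 1.46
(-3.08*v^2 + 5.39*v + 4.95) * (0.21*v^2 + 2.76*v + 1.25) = -0.6468*v^4 - 7.3689*v^3 + 12.0659*v^2 + 20.3995*v + 6.1875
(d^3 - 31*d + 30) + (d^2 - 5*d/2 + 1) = d^3 + d^2 - 67*d/2 + 31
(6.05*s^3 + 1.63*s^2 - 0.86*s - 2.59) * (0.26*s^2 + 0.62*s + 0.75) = 1.573*s^5 + 4.1748*s^4 + 5.3245*s^3 + 0.0158999999999999*s^2 - 2.2508*s - 1.9425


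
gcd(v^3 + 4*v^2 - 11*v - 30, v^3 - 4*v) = v + 2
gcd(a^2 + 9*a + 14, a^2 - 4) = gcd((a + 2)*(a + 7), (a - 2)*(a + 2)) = a + 2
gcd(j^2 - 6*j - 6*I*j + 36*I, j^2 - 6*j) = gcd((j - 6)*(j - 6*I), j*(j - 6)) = j - 6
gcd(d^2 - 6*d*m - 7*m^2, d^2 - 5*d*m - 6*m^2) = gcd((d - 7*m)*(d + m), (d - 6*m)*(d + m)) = d + m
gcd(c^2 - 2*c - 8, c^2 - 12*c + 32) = c - 4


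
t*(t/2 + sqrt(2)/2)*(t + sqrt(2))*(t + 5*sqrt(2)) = t^4/2 + 7*sqrt(2)*t^3/2 + 11*t^2 + 5*sqrt(2)*t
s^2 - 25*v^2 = (s - 5*v)*(s + 5*v)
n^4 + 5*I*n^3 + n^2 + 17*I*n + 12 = (n - I)^2*(n + 3*I)*(n + 4*I)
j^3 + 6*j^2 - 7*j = j*(j - 1)*(j + 7)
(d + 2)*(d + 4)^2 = d^3 + 10*d^2 + 32*d + 32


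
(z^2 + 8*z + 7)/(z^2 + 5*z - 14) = (z + 1)/(z - 2)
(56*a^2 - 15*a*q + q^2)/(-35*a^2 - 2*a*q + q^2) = (-8*a + q)/(5*a + q)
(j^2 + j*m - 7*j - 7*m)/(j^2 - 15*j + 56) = (j + m)/(j - 8)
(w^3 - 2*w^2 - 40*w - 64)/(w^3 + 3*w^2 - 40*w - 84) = (w^2 - 4*w - 32)/(w^2 + w - 42)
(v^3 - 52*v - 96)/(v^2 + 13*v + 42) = (v^2 - 6*v - 16)/(v + 7)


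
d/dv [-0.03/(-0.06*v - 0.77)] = -0.0018/(0.06*v + 0.77)^2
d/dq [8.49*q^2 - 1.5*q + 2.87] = 16.98*q - 1.5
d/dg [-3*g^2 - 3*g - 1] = -6*g - 3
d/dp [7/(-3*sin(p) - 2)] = 21*cos(p)/(3*sin(p) + 2)^2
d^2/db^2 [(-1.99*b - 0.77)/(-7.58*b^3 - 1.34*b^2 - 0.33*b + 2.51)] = (686.029416*b^5 + 652.174104*b^4 + 122.32762*b^3 + 474.188244*b^2 + 130.101156*b + 8.643976)/(435.519512*b^9 + 230.974728*b^8 + 97.71378*b^7 - 410.129332*b^6 - 148.713402*b^5 - 50.754174*b^4 + 136.640679*b^3 + 24.506385*b^2 + 6.237099*b - 15.813251)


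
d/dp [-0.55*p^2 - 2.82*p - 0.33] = -1.1*p - 2.82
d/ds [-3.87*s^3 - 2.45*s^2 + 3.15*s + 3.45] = -11.61*s^2 - 4.9*s + 3.15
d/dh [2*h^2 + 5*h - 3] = 4*h + 5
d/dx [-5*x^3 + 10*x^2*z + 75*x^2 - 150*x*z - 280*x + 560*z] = -15*x^2 + 20*x*z + 150*x - 150*z - 280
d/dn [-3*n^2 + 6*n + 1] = 6 - 6*n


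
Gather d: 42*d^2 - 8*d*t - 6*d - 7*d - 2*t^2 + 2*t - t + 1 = 42*d^2 + d*(-8*t - 13) - 2*t^2 + t + 1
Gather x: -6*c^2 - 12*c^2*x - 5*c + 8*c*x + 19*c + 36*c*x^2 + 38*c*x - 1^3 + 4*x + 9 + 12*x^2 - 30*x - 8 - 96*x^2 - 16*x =-6*c^2 + 14*c + x^2*(36*c - 84) + x*(-12*c^2 + 46*c - 42)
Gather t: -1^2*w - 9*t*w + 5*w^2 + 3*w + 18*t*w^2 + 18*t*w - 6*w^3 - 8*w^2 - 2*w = t*(18*w^2 + 9*w) - 6*w^3 - 3*w^2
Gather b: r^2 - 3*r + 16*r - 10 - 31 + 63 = r^2 + 13*r + 22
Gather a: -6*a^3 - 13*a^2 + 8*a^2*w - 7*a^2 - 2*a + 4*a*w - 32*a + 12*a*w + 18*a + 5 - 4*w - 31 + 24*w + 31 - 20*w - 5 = -6*a^3 + a^2*(8*w - 20) + a*(16*w - 16)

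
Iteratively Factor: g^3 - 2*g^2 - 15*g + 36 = (g - 3)*(g^2 + g - 12) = (g - 3)*(g + 4)*(g - 3)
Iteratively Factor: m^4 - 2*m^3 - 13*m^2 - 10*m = (m + 1)*(m^3 - 3*m^2 - 10*m) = (m - 5)*(m + 1)*(m^2 + 2*m) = m*(m - 5)*(m + 1)*(m + 2)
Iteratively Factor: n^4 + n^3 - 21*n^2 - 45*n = (n)*(n^3 + n^2 - 21*n - 45) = n*(n - 5)*(n^2 + 6*n + 9) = n*(n - 5)*(n + 3)*(n + 3)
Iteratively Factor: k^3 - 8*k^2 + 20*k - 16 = (k - 2)*(k^2 - 6*k + 8) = (k - 2)^2*(k - 4)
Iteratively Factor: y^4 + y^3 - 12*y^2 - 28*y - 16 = (y + 2)*(y^3 - y^2 - 10*y - 8) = (y - 4)*(y + 2)*(y^2 + 3*y + 2) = (y - 4)*(y + 1)*(y + 2)*(y + 2)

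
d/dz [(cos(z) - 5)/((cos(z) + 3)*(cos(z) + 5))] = (cos(z)^2 - 10*cos(z) - 55)*sin(z)/((cos(z) + 3)^2*(cos(z) + 5)^2)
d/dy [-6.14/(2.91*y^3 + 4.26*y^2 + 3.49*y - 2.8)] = (53.6022*y^2 + 52.3128*y + 21.4286)/(2.91*y^3 + 4.26*y^2 + 3.49*y - 2.8)^2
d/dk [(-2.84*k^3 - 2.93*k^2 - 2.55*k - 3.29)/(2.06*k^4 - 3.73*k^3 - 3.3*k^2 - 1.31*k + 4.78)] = (5.8504*k^6 + 12.0716*k^5 + 14.2021*k^4 + 15.5274*k^3 - 82.1174*k^2 - 49.7248*k - 16.4989)/(4.2436*k^8 - 15.3676*k^7 + 0.3169*k^6 + 19.2208*k^5 + 40.3562*k^4 - 27.0128*k^3 - 29.8319*k^2 - 12.5236*k + 22.8484)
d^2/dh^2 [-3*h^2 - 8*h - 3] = -6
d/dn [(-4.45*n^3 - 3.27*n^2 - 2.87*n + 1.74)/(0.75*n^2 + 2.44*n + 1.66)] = (-3.3375*n^4 - 21.716*n^3 - 27.9873*n^2 - 13.4664*n - 9.0098)/(0.5625*n^4 + 3.66*n^3 + 8.4436*n^2 + 8.1008*n + 2.7556)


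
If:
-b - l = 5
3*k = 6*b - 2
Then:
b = -l - 5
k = -2*l - 32/3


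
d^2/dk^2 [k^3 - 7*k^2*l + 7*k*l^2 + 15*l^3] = 6*k - 14*l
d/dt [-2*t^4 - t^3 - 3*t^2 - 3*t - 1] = -8*t^3 - 3*t^2 - 6*t - 3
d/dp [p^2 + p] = 2*p + 1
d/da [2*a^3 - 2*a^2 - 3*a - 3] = 6*a^2 - 4*a - 3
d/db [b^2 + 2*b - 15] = 2*b + 2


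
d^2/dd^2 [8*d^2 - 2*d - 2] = 16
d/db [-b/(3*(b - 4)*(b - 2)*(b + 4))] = 2*(b^3 - b^2 - 16)/(3*(b^6 - 4*b^5 - 28*b^4 + 128*b^3 + 128*b^2 - 1024*b + 1024))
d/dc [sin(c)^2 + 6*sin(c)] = 2*(sin(c) + 3)*cos(c)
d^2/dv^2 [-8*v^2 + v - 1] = -16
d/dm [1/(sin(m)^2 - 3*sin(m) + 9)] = (3 - 2*sin(m))*cos(m)/(sin(m)^2 - 3*sin(m) + 9)^2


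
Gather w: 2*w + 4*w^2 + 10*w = 4*w^2 + 12*w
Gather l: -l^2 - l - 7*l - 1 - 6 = -l^2 - 8*l - 7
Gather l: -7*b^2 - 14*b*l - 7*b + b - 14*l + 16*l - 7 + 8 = -7*b^2 - 6*b + l*(2 - 14*b) + 1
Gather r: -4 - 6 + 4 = -6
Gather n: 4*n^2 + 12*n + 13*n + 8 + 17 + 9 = 4*n^2 + 25*n + 34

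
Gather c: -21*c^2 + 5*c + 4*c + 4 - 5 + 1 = -21*c^2 + 9*c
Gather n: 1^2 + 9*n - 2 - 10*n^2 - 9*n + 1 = -10*n^2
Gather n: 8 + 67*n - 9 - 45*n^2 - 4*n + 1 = -45*n^2 + 63*n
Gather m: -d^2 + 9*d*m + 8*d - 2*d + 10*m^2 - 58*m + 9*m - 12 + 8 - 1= -d^2 + 6*d + 10*m^2 + m*(9*d - 49) - 5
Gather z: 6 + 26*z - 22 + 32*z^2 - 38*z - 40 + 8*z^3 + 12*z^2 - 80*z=8*z^3 + 44*z^2 - 92*z - 56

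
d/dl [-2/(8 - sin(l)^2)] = -8*sin(2*l)/(cos(2*l) + 15)^2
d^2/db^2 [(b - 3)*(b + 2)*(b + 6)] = 6*b + 10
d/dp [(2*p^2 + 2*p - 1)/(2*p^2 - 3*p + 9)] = 5*(-2*p^2 + 8*p + 3)/(4*p^4 - 12*p^3 + 45*p^2 - 54*p + 81)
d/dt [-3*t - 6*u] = -3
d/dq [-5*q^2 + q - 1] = 1 - 10*q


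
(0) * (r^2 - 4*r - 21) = 0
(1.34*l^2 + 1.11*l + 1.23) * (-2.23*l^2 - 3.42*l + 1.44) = -2.9882*l^4 - 7.0581*l^3 - 4.6095*l^2 - 2.6082*l + 1.7712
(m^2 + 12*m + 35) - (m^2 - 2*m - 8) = 14*m + 43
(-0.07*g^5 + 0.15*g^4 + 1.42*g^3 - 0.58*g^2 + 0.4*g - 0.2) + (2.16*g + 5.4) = -0.07*g^5 + 0.15*g^4 + 1.42*g^3 - 0.58*g^2 + 2.56*g + 5.2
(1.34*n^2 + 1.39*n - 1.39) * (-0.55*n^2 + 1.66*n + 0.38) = -0.737*n^4 + 1.4599*n^3 + 3.5811*n^2 - 1.7792*n - 0.5282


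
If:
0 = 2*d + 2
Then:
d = -1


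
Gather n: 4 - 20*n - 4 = -20*n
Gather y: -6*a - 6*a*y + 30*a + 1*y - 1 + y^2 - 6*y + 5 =24*a + y^2 + y*(-6*a - 5) + 4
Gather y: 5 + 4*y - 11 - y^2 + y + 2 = -y^2 + 5*y - 4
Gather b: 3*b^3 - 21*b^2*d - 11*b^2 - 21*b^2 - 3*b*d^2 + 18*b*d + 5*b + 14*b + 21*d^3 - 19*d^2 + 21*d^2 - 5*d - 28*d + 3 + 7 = 3*b^3 + b^2*(-21*d - 32) + b*(-3*d^2 + 18*d + 19) + 21*d^3 + 2*d^2 - 33*d + 10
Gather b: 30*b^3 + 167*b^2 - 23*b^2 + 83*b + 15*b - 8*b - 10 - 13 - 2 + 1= 30*b^3 + 144*b^2 + 90*b - 24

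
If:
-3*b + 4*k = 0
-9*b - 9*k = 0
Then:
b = 0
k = 0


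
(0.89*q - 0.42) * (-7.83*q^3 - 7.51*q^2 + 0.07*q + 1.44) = -6.9687*q^4 - 3.3953*q^3 + 3.2165*q^2 + 1.2522*q - 0.6048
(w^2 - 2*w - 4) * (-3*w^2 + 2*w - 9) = -3*w^4 + 8*w^3 - w^2 + 10*w + 36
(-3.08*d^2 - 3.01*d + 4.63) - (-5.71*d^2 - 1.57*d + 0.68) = 2.63*d^2 - 1.44*d + 3.95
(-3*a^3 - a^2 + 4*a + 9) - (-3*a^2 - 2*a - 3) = -3*a^3 + 2*a^2 + 6*a + 12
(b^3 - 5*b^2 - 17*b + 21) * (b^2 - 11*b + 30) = b^5 - 16*b^4 + 68*b^3 + 58*b^2 - 741*b + 630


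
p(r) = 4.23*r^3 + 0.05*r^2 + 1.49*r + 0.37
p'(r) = 12.69*r^2 + 0.1*r + 1.49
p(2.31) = 56.22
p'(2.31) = 69.44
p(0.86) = 4.38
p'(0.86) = 10.96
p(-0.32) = -0.24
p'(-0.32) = 2.76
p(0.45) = 1.44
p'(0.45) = 4.10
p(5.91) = 884.10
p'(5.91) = 445.32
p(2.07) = 41.19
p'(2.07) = 56.07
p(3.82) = 242.58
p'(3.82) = 187.05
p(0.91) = 4.95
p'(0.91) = 12.09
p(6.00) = 924.79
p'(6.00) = 458.93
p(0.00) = 0.37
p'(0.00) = 1.49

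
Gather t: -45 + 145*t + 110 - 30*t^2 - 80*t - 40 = -30*t^2 + 65*t + 25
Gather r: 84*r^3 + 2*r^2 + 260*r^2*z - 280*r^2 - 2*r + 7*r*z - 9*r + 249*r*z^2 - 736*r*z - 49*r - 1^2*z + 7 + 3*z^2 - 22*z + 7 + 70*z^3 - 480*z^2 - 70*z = 84*r^3 + r^2*(260*z - 278) + r*(249*z^2 - 729*z - 60) + 70*z^3 - 477*z^2 - 93*z + 14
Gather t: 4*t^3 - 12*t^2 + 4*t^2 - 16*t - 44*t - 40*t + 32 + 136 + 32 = 4*t^3 - 8*t^2 - 100*t + 200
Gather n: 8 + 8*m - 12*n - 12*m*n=8*m + n*(-12*m - 12) + 8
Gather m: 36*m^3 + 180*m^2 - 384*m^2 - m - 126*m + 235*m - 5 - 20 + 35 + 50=36*m^3 - 204*m^2 + 108*m + 60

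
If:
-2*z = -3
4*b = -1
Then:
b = -1/4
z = 3/2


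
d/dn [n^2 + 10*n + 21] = 2*n + 10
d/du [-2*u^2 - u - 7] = -4*u - 1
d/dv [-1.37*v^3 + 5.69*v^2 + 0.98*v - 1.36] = -4.11*v^2 + 11.38*v + 0.98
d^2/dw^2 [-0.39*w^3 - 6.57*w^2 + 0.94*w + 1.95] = -2.34*w - 13.14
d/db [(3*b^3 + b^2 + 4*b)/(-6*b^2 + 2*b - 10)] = (-9*b^4 + 6*b^3 - 32*b^2 - 10*b - 20)/(2*(9*b^4 - 6*b^3 + 31*b^2 - 10*b + 25))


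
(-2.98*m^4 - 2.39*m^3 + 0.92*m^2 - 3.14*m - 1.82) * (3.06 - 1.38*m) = 4.1124*m^5 - 5.8206*m^4 - 8.583*m^3 + 7.1484*m^2 - 7.0968*m - 5.5692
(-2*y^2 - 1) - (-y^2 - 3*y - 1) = -y^2 + 3*y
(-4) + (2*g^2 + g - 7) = 2*g^2 + g - 11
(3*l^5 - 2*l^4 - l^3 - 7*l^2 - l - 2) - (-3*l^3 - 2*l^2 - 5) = 3*l^5 - 2*l^4 + 2*l^3 - 5*l^2 - l + 3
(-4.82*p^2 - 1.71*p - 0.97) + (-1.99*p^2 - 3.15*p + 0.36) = -6.81*p^2 - 4.86*p - 0.61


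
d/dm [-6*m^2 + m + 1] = 1 - 12*m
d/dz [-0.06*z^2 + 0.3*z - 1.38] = 0.3 - 0.12*z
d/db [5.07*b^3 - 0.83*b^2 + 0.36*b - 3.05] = 15.21*b^2 - 1.66*b + 0.36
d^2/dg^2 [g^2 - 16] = 2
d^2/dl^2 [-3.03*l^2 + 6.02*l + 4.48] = -6.06000000000000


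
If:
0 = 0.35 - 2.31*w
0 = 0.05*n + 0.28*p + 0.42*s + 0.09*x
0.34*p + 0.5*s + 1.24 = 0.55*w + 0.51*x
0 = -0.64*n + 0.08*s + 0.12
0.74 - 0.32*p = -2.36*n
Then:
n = -0.03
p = 2.06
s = -1.78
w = 0.15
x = 1.90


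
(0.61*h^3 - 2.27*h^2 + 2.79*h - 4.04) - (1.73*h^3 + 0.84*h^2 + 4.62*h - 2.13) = -1.12*h^3 - 3.11*h^2 - 1.83*h - 1.91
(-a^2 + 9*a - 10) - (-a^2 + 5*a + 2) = 4*a - 12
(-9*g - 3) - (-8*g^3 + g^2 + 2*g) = 8*g^3 - g^2 - 11*g - 3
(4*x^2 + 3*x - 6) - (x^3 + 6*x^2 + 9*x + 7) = -x^3 - 2*x^2 - 6*x - 13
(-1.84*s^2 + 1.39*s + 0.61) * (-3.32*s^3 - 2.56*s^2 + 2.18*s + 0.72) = 6.1088*s^5 + 0.0956000000000001*s^4 - 9.5948*s^3 + 0.1438*s^2 + 2.3306*s + 0.4392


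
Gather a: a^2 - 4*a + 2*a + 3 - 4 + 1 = a^2 - 2*a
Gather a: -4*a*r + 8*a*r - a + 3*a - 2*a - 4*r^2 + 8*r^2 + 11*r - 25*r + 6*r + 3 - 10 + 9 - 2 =4*a*r + 4*r^2 - 8*r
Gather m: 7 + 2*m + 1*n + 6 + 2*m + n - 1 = 4*m + 2*n + 12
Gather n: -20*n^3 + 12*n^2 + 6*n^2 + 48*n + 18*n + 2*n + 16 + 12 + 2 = -20*n^3 + 18*n^2 + 68*n + 30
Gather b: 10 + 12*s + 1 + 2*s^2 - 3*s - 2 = 2*s^2 + 9*s + 9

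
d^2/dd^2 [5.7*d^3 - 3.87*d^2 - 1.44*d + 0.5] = 34.2*d - 7.74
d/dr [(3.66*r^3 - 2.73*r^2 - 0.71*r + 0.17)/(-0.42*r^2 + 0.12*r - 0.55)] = (-1.5372*r^4 + 0.8784*r^3 - 6.6648*r^2 + 3.1458*r + 0.3701)/(0.1764*r^4 - 0.1008*r^3 + 0.4764*r^2 - 0.132*r + 0.3025)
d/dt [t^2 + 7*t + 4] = 2*t + 7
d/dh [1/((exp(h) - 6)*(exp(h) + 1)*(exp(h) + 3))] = -((exp(h) - 6)*(exp(h) + 1) + (exp(h) - 6)*(exp(h) + 3) + (exp(h) + 1)*(exp(h) + 3))/(4*(exp(h) - 6)^2*(exp(h) + 3)^2*cosh(h/2)^2)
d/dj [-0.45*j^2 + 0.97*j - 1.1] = 0.97 - 0.9*j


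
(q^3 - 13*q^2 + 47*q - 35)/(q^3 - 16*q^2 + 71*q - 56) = (q - 5)/(q - 8)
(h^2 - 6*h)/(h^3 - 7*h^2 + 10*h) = (h - 6)/(h^2 - 7*h + 10)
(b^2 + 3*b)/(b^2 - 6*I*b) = (b + 3)/(b - 6*I)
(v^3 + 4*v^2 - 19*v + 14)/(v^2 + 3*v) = (v^3 + 4*v^2 - 19*v + 14)/(v*(v + 3))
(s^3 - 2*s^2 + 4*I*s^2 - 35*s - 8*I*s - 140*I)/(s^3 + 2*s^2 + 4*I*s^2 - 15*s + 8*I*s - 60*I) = (s - 7)/(s - 3)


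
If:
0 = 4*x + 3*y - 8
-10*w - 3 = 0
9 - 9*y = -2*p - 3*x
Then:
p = 45*y/8 - 15/2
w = -3/10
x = 2 - 3*y/4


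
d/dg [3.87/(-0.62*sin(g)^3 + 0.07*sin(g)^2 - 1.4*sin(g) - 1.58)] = (7.1982*sin(g)^2 - 0.5418*sin(g) + 5.418)*cos(g)/(0.62*sin(g)^3 - 0.07*sin(g)^2 + 1.4*sin(g) + 1.58)^2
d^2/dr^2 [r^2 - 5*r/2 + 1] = 2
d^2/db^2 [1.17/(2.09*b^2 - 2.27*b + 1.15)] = (-10.221354*b^2 + 11.101662*b + 1.17*(4.18*b - 2.27)*(8.36*b - 4.54) - 5.62419)/(2.09*b^2 - 2.27*b + 1.15)^3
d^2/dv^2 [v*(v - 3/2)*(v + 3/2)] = 6*v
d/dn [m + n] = 1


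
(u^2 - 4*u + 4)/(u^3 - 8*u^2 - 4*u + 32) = (u - 2)/(u^2 - 6*u - 16)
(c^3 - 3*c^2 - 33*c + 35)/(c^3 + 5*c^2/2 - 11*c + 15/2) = 2*(c - 7)/(2*c - 3)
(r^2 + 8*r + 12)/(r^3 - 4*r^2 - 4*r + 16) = (r + 6)/(r^2 - 6*r + 8)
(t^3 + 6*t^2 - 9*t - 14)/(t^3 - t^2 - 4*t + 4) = (t^2 + 8*t + 7)/(t^2 + t - 2)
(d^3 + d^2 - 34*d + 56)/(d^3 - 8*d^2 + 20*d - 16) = (d + 7)/(d - 2)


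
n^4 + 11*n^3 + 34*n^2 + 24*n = n*(n + 1)*(n + 4)*(n + 6)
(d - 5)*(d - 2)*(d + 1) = d^3 - 6*d^2 + 3*d + 10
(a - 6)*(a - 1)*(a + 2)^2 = a^4 - 3*a^3 - 18*a^2 - 4*a + 24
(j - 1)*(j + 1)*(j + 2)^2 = j^4 + 4*j^3 + 3*j^2 - 4*j - 4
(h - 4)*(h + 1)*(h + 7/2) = h^3 + h^2/2 - 29*h/2 - 14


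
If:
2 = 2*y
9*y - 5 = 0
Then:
No Solution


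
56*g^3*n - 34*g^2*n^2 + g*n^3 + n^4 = n*(-4*g + n)*(-2*g + n)*(7*g + n)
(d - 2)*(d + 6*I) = d^2 - 2*d + 6*I*d - 12*I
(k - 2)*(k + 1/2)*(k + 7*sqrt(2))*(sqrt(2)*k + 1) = sqrt(2)*k^4 - 3*sqrt(2)*k^3/2 + 15*k^3 - 45*k^2/2 + 6*sqrt(2)*k^2 - 15*k - 21*sqrt(2)*k/2 - 7*sqrt(2)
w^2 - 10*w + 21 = (w - 7)*(w - 3)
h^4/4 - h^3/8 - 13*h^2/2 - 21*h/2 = h*(h/4 + 1/2)*(h - 6)*(h + 7/2)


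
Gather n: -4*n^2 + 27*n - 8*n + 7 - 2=-4*n^2 + 19*n + 5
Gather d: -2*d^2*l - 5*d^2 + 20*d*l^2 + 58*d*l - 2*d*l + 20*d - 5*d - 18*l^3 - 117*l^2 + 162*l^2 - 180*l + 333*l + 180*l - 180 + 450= d^2*(-2*l - 5) + d*(20*l^2 + 56*l + 15) - 18*l^3 + 45*l^2 + 333*l + 270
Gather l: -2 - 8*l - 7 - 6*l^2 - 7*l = -6*l^2 - 15*l - 9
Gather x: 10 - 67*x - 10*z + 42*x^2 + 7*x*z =42*x^2 + x*(7*z - 67) - 10*z + 10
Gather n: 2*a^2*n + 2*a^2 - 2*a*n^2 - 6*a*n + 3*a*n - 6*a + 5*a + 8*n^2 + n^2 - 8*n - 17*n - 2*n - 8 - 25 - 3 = 2*a^2 - a + n^2*(9 - 2*a) + n*(2*a^2 - 3*a - 27) - 36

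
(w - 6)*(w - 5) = w^2 - 11*w + 30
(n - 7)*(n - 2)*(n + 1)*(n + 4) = n^4 - 4*n^3 - 27*n^2 + 34*n + 56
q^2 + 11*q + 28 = (q + 4)*(q + 7)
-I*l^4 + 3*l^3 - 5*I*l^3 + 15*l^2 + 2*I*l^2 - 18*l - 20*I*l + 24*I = (l + 6)*(l - I)*(l + 4*I)*(-I*l + I)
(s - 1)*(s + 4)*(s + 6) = s^3 + 9*s^2 + 14*s - 24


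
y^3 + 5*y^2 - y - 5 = (y - 1)*(y + 1)*(y + 5)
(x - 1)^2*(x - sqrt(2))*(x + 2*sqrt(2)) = x^4 - 2*x^3 + sqrt(2)*x^3 - 3*x^2 - 2*sqrt(2)*x^2 + sqrt(2)*x + 8*x - 4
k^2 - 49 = (k - 7)*(k + 7)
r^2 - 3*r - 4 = (r - 4)*(r + 1)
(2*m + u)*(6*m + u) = 12*m^2 + 8*m*u + u^2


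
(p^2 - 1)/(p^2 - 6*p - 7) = (p - 1)/(p - 7)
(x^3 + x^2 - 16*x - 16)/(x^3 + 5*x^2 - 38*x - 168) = (x^2 - 3*x - 4)/(x^2 + x - 42)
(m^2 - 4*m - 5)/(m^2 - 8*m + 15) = (m + 1)/(m - 3)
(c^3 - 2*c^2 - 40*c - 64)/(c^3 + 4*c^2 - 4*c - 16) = (c - 8)/(c - 2)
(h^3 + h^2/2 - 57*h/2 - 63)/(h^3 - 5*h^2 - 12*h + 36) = (h + 7/2)/(h - 2)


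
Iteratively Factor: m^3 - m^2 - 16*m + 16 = (m + 4)*(m^2 - 5*m + 4) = (m - 4)*(m + 4)*(m - 1)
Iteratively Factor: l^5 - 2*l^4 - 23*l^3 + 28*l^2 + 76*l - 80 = (l + 2)*(l^4 - 4*l^3 - 15*l^2 + 58*l - 40) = (l - 5)*(l + 2)*(l^3 + l^2 - 10*l + 8) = (l - 5)*(l + 2)*(l + 4)*(l^2 - 3*l + 2) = (l - 5)*(l - 1)*(l + 2)*(l + 4)*(l - 2)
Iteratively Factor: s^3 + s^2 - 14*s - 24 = (s + 2)*(s^2 - s - 12) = (s + 2)*(s + 3)*(s - 4)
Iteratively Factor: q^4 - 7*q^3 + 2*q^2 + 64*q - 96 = (q + 3)*(q^3 - 10*q^2 + 32*q - 32) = (q - 4)*(q + 3)*(q^2 - 6*q + 8) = (q - 4)*(q - 2)*(q + 3)*(q - 4)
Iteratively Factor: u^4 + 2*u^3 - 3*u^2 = (u - 1)*(u^3 + 3*u^2) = u*(u - 1)*(u^2 + 3*u) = u*(u - 1)*(u + 3)*(u)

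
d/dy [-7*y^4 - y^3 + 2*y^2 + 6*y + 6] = -28*y^3 - 3*y^2 + 4*y + 6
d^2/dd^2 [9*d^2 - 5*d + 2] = 18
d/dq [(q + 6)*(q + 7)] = 2*q + 13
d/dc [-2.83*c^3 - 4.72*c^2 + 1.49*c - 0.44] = -8.49*c^2 - 9.44*c + 1.49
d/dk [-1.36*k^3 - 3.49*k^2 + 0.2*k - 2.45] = -4.08*k^2 - 6.98*k + 0.2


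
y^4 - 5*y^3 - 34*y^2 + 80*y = y*(y - 8)*(y - 2)*(y + 5)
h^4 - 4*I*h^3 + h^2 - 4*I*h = h*(h - 4*I)*(h - I)*(h + I)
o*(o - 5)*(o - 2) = o^3 - 7*o^2 + 10*o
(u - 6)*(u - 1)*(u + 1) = u^3 - 6*u^2 - u + 6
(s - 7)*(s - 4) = s^2 - 11*s + 28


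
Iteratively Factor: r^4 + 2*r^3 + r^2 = (r)*(r^3 + 2*r^2 + r) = r^2*(r^2 + 2*r + 1) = r^2*(r + 1)*(r + 1)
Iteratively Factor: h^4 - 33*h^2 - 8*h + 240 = (h - 5)*(h^3 + 5*h^2 - 8*h - 48) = (h - 5)*(h + 4)*(h^2 + h - 12) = (h - 5)*(h - 3)*(h + 4)*(h + 4)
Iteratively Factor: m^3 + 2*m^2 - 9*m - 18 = (m + 2)*(m^2 - 9) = (m + 2)*(m + 3)*(m - 3)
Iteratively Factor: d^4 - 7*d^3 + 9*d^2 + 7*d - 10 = (d + 1)*(d^3 - 8*d^2 + 17*d - 10) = (d - 1)*(d + 1)*(d^2 - 7*d + 10) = (d - 2)*(d - 1)*(d + 1)*(d - 5)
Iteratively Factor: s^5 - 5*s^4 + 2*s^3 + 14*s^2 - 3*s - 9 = (s - 3)*(s^4 - 2*s^3 - 4*s^2 + 2*s + 3) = (s - 3)*(s + 1)*(s^3 - 3*s^2 - s + 3) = (s - 3)*(s + 1)^2*(s^2 - 4*s + 3) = (s - 3)^2*(s + 1)^2*(s - 1)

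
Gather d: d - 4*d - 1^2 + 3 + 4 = 6 - 3*d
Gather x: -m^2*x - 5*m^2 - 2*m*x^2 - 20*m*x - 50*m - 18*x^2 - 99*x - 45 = -5*m^2 - 50*m + x^2*(-2*m - 18) + x*(-m^2 - 20*m - 99) - 45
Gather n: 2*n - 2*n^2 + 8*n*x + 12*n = -2*n^2 + n*(8*x + 14)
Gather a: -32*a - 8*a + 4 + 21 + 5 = 30 - 40*a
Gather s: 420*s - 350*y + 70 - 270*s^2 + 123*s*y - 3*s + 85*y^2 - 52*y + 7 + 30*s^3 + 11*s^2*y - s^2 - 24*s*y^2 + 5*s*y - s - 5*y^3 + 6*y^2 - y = 30*s^3 + s^2*(11*y - 271) + s*(-24*y^2 + 128*y + 416) - 5*y^3 + 91*y^2 - 403*y + 77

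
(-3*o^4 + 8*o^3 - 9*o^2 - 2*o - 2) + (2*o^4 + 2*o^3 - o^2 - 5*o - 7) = -o^4 + 10*o^3 - 10*o^2 - 7*o - 9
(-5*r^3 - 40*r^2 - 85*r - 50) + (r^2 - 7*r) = -5*r^3 - 39*r^2 - 92*r - 50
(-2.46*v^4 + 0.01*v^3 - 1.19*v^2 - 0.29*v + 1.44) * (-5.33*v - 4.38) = 13.1118*v^5 + 10.7215*v^4 + 6.2989*v^3 + 6.7579*v^2 - 6.405*v - 6.3072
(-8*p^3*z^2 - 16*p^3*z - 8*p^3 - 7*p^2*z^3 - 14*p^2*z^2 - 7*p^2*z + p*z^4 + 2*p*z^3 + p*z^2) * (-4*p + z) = 32*p^4*z^2 + 64*p^4*z + 32*p^4 + 20*p^3*z^3 + 40*p^3*z^2 + 20*p^3*z - 11*p^2*z^4 - 22*p^2*z^3 - 11*p^2*z^2 + p*z^5 + 2*p*z^4 + p*z^3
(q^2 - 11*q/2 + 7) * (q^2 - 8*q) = q^4 - 27*q^3/2 + 51*q^2 - 56*q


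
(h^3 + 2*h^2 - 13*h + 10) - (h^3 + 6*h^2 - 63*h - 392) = -4*h^2 + 50*h + 402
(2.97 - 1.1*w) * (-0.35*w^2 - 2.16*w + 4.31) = 0.385*w^3 + 1.3365*w^2 - 11.1562*w + 12.8007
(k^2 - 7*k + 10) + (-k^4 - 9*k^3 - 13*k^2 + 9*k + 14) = -k^4 - 9*k^3 - 12*k^2 + 2*k + 24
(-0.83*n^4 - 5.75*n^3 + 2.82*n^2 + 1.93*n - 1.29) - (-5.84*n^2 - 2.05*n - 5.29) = -0.83*n^4 - 5.75*n^3 + 8.66*n^2 + 3.98*n + 4.0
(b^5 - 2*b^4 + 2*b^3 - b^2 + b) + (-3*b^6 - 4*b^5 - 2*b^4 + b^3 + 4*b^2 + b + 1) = -3*b^6 - 3*b^5 - 4*b^4 + 3*b^3 + 3*b^2 + 2*b + 1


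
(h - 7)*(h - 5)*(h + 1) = h^3 - 11*h^2 + 23*h + 35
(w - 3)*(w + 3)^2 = w^3 + 3*w^2 - 9*w - 27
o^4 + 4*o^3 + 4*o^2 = o^2*(o + 2)^2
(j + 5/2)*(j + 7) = j^2 + 19*j/2 + 35/2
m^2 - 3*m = m*(m - 3)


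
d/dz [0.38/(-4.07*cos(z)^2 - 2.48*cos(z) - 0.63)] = -(3.0932*cos(z) + 0.9424)*sin(z)/(4.07*cos(z)^2 + 2.48*cos(z) + 0.63)^2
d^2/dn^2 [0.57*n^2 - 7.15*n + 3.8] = 1.14000000000000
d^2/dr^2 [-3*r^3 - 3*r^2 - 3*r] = -18*r - 6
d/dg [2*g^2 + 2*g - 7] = 4*g + 2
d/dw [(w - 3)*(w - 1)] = 2*w - 4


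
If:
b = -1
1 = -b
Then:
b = -1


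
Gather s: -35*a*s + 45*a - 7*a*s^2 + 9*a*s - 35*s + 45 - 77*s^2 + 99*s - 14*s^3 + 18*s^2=45*a - 14*s^3 + s^2*(-7*a - 59) + s*(64 - 26*a) + 45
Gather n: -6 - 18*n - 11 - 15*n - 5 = -33*n - 22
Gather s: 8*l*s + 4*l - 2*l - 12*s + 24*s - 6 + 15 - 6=2*l + s*(8*l + 12) + 3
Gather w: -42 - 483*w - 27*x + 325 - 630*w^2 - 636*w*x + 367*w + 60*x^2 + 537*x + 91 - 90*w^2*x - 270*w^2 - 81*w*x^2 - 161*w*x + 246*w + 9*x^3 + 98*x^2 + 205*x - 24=w^2*(-90*x - 900) + w*(-81*x^2 - 797*x + 130) + 9*x^3 + 158*x^2 + 715*x + 350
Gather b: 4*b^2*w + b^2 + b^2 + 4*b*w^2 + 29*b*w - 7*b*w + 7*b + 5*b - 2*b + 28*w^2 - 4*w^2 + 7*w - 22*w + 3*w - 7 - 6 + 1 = b^2*(4*w + 2) + b*(4*w^2 + 22*w + 10) + 24*w^2 - 12*w - 12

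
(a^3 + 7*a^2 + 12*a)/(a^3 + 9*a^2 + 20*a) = (a + 3)/(a + 5)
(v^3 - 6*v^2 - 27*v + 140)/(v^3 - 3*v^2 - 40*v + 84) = (v^2 + v - 20)/(v^2 + 4*v - 12)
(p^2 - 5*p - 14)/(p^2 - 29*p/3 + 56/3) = 3*(p + 2)/(3*p - 8)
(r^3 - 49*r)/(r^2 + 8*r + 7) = r*(r - 7)/(r + 1)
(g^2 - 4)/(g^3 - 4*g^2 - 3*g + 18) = (g - 2)/(g^2 - 6*g + 9)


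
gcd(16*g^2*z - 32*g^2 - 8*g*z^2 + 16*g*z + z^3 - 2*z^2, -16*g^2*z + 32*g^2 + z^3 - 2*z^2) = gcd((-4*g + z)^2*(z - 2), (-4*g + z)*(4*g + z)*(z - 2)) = -4*g*z + 8*g + z^2 - 2*z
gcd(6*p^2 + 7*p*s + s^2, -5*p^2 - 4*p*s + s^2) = p + s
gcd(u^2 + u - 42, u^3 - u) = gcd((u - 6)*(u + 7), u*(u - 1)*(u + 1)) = 1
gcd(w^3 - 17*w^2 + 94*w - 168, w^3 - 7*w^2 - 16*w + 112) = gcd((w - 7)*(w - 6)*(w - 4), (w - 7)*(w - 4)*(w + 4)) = w^2 - 11*w + 28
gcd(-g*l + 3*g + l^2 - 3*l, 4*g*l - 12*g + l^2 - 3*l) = l - 3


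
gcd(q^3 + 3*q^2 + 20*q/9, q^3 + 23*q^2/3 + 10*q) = q^2 + 5*q/3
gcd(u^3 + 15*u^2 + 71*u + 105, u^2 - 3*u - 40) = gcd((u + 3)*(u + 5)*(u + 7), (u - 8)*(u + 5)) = u + 5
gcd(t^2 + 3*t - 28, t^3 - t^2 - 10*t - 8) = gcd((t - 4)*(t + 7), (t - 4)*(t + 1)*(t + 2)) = t - 4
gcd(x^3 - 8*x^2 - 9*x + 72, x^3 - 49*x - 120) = x^2 - 5*x - 24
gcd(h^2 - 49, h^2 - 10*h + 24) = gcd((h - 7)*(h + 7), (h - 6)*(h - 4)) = 1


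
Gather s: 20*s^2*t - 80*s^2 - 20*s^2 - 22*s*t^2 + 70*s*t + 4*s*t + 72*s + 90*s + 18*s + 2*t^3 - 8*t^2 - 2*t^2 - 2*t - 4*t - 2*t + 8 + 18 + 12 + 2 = s^2*(20*t - 100) + s*(-22*t^2 + 74*t + 180) + 2*t^3 - 10*t^2 - 8*t + 40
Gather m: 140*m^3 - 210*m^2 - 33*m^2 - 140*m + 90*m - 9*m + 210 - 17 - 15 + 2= 140*m^3 - 243*m^2 - 59*m + 180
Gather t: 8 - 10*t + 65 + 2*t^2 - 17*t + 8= 2*t^2 - 27*t + 81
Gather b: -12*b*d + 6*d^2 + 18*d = -12*b*d + 6*d^2 + 18*d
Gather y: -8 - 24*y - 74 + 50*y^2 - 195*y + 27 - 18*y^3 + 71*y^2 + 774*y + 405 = -18*y^3 + 121*y^2 + 555*y + 350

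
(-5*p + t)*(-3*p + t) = 15*p^2 - 8*p*t + t^2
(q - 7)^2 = q^2 - 14*q + 49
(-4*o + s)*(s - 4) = -4*o*s + 16*o + s^2 - 4*s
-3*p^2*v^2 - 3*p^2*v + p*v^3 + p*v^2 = v*(-3*p + v)*(p*v + p)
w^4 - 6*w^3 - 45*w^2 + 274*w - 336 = (w - 8)*(w - 3)*(w - 2)*(w + 7)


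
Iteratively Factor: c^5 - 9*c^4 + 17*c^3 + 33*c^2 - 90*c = (c)*(c^4 - 9*c^3 + 17*c^2 + 33*c - 90) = c*(c - 5)*(c^3 - 4*c^2 - 3*c + 18) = c*(c - 5)*(c - 3)*(c^2 - c - 6) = c*(c - 5)*(c - 3)*(c + 2)*(c - 3)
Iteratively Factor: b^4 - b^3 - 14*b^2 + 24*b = (b + 4)*(b^3 - 5*b^2 + 6*b) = b*(b + 4)*(b^2 - 5*b + 6) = b*(b - 3)*(b + 4)*(b - 2)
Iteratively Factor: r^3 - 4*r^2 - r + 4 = (r + 1)*(r^2 - 5*r + 4) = (r - 1)*(r + 1)*(r - 4)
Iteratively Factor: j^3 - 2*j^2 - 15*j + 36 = (j - 3)*(j^2 + j - 12) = (j - 3)^2*(j + 4)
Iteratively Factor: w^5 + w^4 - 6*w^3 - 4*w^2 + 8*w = (w + 2)*(w^4 - w^3 - 4*w^2 + 4*w) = (w - 1)*(w + 2)*(w^3 - 4*w) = w*(w - 1)*(w + 2)*(w^2 - 4) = w*(w - 1)*(w + 2)^2*(w - 2)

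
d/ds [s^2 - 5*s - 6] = 2*s - 5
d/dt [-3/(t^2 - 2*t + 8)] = 6*(t - 1)/(t^2 - 2*t + 8)^2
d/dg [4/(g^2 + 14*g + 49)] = 8*(-g - 7)/(g^2 + 14*g + 49)^2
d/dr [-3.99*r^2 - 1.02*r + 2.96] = -7.98*r - 1.02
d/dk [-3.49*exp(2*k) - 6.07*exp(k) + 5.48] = (-6.98*exp(k) - 6.07)*exp(k)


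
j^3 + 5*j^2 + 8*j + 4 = (j + 1)*(j + 2)^2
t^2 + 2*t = t*(t + 2)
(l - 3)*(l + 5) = l^2 + 2*l - 15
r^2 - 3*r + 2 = (r - 2)*(r - 1)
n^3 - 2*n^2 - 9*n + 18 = (n - 3)*(n - 2)*(n + 3)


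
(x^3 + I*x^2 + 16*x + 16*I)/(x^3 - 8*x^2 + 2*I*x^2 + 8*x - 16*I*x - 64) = (x^2 - 3*I*x + 4)/(x^2 - 2*x*(4 + I) + 16*I)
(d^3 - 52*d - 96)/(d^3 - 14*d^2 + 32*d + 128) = (d + 6)/(d - 8)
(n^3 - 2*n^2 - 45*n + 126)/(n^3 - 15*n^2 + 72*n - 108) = (n + 7)/(n - 6)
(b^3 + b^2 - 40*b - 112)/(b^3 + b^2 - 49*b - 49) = (b^2 + 8*b + 16)/(b^2 + 8*b + 7)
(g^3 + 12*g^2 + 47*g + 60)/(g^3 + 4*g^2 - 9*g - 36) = (g + 5)/(g - 3)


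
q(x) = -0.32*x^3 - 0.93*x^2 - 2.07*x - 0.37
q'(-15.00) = -190.17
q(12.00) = -712.09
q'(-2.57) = -3.63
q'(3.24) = -18.17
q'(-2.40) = -3.14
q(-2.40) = 3.66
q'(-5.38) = -19.85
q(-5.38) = 33.68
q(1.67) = -7.91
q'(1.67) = -7.85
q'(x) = -0.96*x^2 - 1.86*x - 2.07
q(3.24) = -27.72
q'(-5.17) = -18.11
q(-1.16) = 1.28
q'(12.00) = -162.63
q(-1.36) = 1.53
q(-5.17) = 29.69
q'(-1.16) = -1.20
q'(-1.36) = -1.32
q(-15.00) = 901.43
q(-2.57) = 4.24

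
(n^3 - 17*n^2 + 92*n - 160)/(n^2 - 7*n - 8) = (n^2 - 9*n + 20)/(n + 1)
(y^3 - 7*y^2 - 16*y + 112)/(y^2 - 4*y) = y - 3 - 28/y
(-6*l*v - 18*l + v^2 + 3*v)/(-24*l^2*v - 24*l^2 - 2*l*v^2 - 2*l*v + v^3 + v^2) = (v + 3)/(4*l*v + 4*l + v^2 + v)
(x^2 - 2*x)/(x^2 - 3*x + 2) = x/(x - 1)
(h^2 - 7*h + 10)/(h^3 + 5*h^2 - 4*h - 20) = (h - 5)/(h^2 + 7*h + 10)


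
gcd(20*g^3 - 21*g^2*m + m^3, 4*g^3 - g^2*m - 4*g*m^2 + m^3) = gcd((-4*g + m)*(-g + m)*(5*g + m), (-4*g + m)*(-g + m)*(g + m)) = 4*g^2 - 5*g*m + m^2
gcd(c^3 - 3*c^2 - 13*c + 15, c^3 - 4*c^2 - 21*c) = c + 3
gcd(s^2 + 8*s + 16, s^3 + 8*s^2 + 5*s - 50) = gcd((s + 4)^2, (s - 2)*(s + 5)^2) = 1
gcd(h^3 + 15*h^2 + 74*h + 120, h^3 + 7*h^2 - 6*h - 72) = h^2 + 10*h + 24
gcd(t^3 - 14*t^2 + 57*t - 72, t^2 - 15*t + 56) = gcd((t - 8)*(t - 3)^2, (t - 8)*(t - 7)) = t - 8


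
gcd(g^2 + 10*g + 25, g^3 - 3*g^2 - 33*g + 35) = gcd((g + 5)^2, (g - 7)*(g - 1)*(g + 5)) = g + 5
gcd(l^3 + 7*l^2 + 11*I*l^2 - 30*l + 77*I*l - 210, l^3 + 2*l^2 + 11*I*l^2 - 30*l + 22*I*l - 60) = l^2 + 11*I*l - 30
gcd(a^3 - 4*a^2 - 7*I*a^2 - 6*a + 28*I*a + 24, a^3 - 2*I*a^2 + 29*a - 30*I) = a^2 - 7*I*a - 6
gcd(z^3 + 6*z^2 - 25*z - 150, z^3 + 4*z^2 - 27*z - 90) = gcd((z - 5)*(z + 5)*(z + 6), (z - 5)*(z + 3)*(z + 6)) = z^2 + z - 30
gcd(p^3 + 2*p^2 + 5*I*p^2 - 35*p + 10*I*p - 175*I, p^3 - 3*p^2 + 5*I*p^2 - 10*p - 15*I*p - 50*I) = p^2 + p*(-5 + 5*I) - 25*I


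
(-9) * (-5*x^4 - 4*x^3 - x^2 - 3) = 45*x^4 + 36*x^3 + 9*x^2 + 27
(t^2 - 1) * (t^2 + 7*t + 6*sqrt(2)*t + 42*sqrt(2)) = t^4 + 7*t^3 + 6*sqrt(2)*t^3 - t^2 + 42*sqrt(2)*t^2 - 6*sqrt(2)*t - 7*t - 42*sqrt(2)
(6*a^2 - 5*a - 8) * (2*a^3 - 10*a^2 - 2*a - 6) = 12*a^5 - 70*a^4 + 22*a^3 + 54*a^2 + 46*a + 48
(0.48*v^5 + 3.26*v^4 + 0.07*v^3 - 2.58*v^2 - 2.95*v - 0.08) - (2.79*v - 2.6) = 0.48*v^5 + 3.26*v^4 + 0.07*v^3 - 2.58*v^2 - 5.74*v + 2.52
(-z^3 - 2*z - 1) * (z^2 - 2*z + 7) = -z^5 + 2*z^4 - 9*z^3 + 3*z^2 - 12*z - 7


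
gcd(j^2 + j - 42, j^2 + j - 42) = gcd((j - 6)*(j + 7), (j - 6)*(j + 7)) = j^2 + j - 42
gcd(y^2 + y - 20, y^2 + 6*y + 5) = y + 5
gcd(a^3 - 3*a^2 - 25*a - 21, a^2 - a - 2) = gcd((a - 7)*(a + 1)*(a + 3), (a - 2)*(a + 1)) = a + 1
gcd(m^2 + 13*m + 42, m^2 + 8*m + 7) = m + 7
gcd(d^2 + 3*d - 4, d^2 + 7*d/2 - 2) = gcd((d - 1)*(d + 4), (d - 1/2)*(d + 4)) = d + 4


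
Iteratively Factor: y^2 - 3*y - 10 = (y + 2)*(y - 5)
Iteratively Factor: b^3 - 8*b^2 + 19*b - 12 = (b - 4)*(b^2 - 4*b + 3) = (b - 4)*(b - 1)*(b - 3)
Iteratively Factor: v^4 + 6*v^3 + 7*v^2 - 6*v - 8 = (v + 4)*(v^3 + 2*v^2 - v - 2) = (v - 1)*(v + 4)*(v^2 + 3*v + 2) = (v - 1)*(v + 2)*(v + 4)*(v + 1)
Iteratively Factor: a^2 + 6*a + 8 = (a + 2)*(a + 4)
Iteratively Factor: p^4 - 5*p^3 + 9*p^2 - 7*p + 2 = (p - 2)*(p^3 - 3*p^2 + 3*p - 1) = (p - 2)*(p - 1)*(p^2 - 2*p + 1) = (p - 2)*(p - 1)^2*(p - 1)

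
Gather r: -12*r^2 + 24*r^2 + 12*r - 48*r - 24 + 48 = 12*r^2 - 36*r + 24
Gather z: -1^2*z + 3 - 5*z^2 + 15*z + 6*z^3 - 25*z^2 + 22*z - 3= 6*z^3 - 30*z^2 + 36*z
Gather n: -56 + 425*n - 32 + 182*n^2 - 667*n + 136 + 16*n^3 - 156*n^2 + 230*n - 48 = 16*n^3 + 26*n^2 - 12*n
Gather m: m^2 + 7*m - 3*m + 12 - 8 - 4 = m^2 + 4*m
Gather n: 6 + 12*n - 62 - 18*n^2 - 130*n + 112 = -18*n^2 - 118*n + 56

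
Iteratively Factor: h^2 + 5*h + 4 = (h + 4)*(h + 1)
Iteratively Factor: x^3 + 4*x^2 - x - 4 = (x + 1)*(x^2 + 3*x - 4) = (x + 1)*(x + 4)*(x - 1)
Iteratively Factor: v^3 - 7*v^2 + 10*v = (v)*(v^2 - 7*v + 10) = v*(v - 2)*(v - 5)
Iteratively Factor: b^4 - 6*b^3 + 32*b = (b + 2)*(b^3 - 8*b^2 + 16*b) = (b - 4)*(b + 2)*(b^2 - 4*b) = b*(b - 4)*(b + 2)*(b - 4)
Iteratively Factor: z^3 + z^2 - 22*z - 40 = (z + 2)*(z^2 - z - 20) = (z - 5)*(z + 2)*(z + 4)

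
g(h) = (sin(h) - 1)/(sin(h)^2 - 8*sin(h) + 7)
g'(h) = (-2*sin(h)*cos(h) + 8*cos(h))*(sin(h) - 1)/(sin(h)^2 - 8*sin(h) + 7)^2 + cos(h)/(sin(h)^2 - 8*sin(h) + 7)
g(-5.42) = -0.16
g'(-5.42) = -0.02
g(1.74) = -0.17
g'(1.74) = 0.00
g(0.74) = -0.16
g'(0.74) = -0.02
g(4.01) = -0.13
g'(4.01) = 0.01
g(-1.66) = -0.13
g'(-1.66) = 0.00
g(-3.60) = -0.15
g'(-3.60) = 0.02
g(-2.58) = -0.13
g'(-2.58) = 0.01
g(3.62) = -0.13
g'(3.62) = 0.02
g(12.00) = -0.13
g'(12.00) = -0.01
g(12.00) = -0.13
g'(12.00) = -0.01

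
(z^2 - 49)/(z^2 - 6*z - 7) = (z + 7)/(z + 1)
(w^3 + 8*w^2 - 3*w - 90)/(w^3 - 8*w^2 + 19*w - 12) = (w^2 + 11*w + 30)/(w^2 - 5*w + 4)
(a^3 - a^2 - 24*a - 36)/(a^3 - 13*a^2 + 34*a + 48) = (a^2 + 5*a + 6)/(a^2 - 7*a - 8)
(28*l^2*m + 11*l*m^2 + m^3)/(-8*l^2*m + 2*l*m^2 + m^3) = (-7*l - m)/(2*l - m)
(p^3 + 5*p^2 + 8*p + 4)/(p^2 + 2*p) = p + 3 + 2/p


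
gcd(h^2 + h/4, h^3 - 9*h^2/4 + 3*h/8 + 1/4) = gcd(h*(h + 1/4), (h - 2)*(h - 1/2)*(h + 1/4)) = h + 1/4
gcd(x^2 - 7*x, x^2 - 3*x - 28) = x - 7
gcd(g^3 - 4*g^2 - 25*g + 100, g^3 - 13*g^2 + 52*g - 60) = g - 5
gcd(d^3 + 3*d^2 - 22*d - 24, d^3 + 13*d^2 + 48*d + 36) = d^2 + 7*d + 6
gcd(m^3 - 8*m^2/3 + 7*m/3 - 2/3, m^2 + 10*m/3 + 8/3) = 1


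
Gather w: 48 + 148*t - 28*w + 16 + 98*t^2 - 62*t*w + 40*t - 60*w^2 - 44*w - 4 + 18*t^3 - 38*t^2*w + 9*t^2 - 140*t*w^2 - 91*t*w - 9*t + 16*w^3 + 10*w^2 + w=18*t^3 + 107*t^2 + 179*t + 16*w^3 + w^2*(-140*t - 50) + w*(-38*t^2 - 153*t - 71) + 60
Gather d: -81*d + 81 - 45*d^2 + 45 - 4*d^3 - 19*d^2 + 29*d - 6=-4*d^3 - 64*d^2 - 52*d + 120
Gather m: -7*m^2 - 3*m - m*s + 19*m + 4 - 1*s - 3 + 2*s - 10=-7*m^2 + m*(16 - s) + s - 9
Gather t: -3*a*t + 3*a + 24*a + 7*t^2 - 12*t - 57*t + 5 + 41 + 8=27*a + 7*t^2 + t*(-3*a - 69) + 54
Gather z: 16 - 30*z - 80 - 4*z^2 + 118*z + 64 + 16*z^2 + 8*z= 12*z^2 + 96*z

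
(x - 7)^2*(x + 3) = x^3 - 11*x^2 + 7*x + 147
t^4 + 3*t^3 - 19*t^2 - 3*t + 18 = (t - 3)*(t - 1)*(t + 1)*(t + 6)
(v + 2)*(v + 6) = v^2 + 8*v + 12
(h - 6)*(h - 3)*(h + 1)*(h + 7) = h^4 - h^3 - 47*h^2 + 81*h + 126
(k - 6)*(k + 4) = k^2 - 2*k - 24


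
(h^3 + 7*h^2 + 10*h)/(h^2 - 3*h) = (h^2 + 7*h + 10)/(h - 3)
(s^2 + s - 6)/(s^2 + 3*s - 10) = (s + 3)/(s + 5)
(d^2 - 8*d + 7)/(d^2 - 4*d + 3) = (d - 7)/(d - 3)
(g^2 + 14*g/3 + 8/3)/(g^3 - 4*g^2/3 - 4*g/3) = (g + 4)/(g*(g - 2))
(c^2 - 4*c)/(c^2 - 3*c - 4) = c/(c + 1)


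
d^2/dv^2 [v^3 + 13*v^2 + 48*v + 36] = 6*v + 26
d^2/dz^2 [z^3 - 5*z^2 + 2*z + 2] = 6*z - 10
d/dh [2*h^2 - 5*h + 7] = 4*h - 5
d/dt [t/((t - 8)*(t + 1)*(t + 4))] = (-2*t^3 + 3*t^2 - 32)/(t^6 - 6*t^5 - 63*t^4 + 152*t^3 + 1488*t^2 + 2304*t + 1024)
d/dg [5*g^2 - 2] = 10*g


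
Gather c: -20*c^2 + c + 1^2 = -20*c^2 + c + 1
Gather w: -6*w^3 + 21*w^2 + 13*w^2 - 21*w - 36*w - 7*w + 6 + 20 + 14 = -6*w^3 + 34*w^2 - 64*w + 40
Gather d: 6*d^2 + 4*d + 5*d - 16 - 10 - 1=6*d^2 + 9*d - 27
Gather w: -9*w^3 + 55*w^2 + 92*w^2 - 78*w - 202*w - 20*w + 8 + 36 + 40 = -9*w^3 + 147*w^2 - 300*w + 84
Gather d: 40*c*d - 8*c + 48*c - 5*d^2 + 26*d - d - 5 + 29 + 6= 40*c - 5*d^2 + d*(40*c + 25) + 30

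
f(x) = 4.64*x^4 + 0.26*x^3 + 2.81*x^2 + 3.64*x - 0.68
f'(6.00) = 4074.40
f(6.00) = 6191.92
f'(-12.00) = -32023.16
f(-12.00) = 96126.04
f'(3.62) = 914.65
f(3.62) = 858.46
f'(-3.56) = -843.87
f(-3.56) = 755.52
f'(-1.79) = -110.37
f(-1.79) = 47.95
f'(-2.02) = -157.51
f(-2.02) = 78.54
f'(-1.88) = -127.49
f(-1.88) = 58.64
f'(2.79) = 428.47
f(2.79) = 318.14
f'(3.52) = 842.57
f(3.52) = 770.63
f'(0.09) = 4.17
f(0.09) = -0.33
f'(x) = 18.56*x^3 + 0.78*x^2 + 5.62*x + 3.64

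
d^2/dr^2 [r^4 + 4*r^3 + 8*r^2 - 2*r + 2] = 12*r^2 + 24*r + 16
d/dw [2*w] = 2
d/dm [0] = 0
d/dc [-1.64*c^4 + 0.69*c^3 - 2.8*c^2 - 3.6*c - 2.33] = -6.56*c^3 + 2.07*c^2 - 5.6*c - 3.6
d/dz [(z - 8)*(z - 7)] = 2*z - 15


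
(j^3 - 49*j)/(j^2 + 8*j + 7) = j*(j - 7)/(j + 1)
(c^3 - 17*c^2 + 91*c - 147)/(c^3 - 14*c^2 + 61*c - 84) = (c - 7)/(c - 4)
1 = 1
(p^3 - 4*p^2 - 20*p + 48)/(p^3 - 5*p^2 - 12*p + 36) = (p + 4)/(p + 3)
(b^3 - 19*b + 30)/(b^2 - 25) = (b^2 - 5*b + 6)/(b - 5)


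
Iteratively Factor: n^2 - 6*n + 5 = (n - 5)*(n - 1)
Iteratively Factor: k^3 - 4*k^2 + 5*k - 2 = (k - 2)*(k^2 - 2*k + 1) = (k - 2)*(k - 1)*(k - 1)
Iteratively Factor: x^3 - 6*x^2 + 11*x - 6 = (x - 3)*(x^2 - 3*x + 2) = (x - 3)*(x - 1)*(x - 2)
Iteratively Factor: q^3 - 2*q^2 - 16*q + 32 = (q - 2)*(q^2 - 16) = (q - 2)*(q + 4)*(q - 4)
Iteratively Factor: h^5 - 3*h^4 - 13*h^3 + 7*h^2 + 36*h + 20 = (h - 2)*(h^4 - h^3 - 15*h^2 - 23*h - 10) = (h - 2)*(h + 1)*(h^3 - 2*h^2 - 13*h - 10) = (h - 2)*(h + 1)^2*(h^2 - 3*h - 10) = (h - 2)*(h + 1)^2*(h + 2)*(h - 5)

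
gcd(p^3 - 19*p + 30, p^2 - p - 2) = p - 2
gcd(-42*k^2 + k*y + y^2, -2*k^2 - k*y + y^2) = 1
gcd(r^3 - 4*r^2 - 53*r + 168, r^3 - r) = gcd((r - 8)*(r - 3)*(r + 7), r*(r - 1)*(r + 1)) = 1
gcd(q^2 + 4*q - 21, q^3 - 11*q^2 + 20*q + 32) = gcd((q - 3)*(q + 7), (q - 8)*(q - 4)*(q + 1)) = 1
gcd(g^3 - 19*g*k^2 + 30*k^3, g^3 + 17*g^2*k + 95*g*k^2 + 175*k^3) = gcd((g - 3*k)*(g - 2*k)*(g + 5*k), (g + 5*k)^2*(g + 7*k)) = g + 5*k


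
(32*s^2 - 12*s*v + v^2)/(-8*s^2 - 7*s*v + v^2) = (-4*s + v)/(s + v)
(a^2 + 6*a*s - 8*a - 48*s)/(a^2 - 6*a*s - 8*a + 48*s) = (-a - 6*s)/(-a + 6*s)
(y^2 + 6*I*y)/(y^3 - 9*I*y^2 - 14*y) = (y + 6*I)/(y^2 - 9*I*y - 14)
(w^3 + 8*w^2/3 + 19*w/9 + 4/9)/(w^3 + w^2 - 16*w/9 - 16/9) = (3*w + 1)/(3*w - 4)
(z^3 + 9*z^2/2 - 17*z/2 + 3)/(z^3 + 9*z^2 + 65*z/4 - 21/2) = 2*(z - 1)/(2*z + 7)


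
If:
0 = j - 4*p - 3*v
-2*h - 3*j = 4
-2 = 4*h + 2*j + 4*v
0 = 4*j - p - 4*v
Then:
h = -133/8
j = 39/4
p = -6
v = 45/4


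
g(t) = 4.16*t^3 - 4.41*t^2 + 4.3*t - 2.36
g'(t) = 12.48*t^2 - 8.82*t + 4.3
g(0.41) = -1.05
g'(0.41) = 2.78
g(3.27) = 110.00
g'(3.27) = 108.91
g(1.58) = 9.83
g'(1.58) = 21.52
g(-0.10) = -2.84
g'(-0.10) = 5.31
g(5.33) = 525.18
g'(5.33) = 311.83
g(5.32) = 522.07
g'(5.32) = 310.59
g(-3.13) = -186.59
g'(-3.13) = 154.17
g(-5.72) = -949.79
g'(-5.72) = 463.08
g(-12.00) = -7877.48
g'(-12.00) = 1907.26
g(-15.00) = -15099.11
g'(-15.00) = 2944.60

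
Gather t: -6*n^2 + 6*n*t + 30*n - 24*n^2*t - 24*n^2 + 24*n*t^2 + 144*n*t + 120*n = -30*n^2 + 24*n*t^2 + 150*n + t*(-24*n^2 + 150*n)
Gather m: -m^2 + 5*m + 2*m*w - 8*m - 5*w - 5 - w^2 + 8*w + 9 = -m^2 + m*(2*w - 3) - w^2 + 3*w + 4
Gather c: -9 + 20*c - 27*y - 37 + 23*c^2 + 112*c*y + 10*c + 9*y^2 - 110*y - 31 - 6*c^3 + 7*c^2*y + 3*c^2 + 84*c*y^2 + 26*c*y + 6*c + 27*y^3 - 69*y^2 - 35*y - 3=-6*c^3 + c^2*(7*y + 26) + c*(84*y^2 + 138*y + 36) + 27*y^3 - 60*y^2 - 172*y - 80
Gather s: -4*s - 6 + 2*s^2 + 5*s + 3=2*s^2 + s - 3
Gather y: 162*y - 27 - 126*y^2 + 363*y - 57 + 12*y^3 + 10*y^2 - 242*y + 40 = 12*y^3 - 116*y^2 + 283*y - 44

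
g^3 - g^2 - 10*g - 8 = (g - 4)*(g + 1)*(g + 2)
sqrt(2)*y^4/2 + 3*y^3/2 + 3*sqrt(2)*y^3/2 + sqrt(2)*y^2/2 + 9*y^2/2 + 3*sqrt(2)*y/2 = y*(y + 3)*(y + sqrt(2)/2)*(sqrt(2)*y/2 + 1)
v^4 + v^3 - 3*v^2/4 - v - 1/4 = (v - 1)*(v + 1/2)^2*(v + 1)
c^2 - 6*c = c*(c - 6)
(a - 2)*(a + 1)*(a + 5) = a^3 + 4*a^2 - 7*a - 10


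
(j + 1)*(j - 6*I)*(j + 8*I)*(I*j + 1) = I*j^4 - j^3 + I*j^3 - j^2 + 50*I*j^2 + 48*j + 50*I*j + 48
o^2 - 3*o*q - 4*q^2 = (o - 4*q)*(o + q)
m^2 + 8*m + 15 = (m + 3)*(m + 5)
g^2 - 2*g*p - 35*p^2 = (g - 7*p)*(g + 5*p)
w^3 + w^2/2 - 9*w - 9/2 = (w - 3)*(w + 1/2)*(w + 3)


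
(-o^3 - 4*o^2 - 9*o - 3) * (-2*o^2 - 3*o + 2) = 2*o^5 + 11*o^4 + 28*o^3 + 25*o^2 - 9*o - 6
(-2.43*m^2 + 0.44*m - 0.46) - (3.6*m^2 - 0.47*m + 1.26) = -6.03*m^2 + 0.91*m - 1.72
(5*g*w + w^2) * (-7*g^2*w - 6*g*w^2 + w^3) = -35*g^3*w^2 - 37*g^2*w^3 - g*w^4 + w^5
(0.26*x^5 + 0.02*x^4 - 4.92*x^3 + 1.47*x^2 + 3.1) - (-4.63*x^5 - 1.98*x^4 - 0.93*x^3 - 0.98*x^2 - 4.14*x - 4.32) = 4.89*x^5 + 2.0*x^4 - 3.99*x^3 + 2.45*x^2 + 4.14*x + 7.42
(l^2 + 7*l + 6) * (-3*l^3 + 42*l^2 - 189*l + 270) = -3*l^5 + 21*l^4 + 87*l^3 - 801*l^2 + 756*l + 1620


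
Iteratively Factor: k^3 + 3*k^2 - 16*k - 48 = (k + 4)*(k^2 - k - 12) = (k - 4)*(k + 4)*(k + 3)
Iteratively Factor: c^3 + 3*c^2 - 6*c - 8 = (c + 4)*(c^2 - c - 2) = (c + 1)*(c + 4)*(c - 2)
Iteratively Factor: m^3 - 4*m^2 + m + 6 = (m + 1)*(m^2 - 5*m + 6) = (m - 3)*(m + 1)*(m - 2)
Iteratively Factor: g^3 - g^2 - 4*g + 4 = (g - 1)*(g^2 - 4) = (g - 1)*(g + 2)*(g - 2)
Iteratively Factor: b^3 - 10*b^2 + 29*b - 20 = (b - 1)*(b^2 - 9*b + 20) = (b - 5)*(b - 1)*(b - 4)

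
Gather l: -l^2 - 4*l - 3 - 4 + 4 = -l^2 - 4*l - 3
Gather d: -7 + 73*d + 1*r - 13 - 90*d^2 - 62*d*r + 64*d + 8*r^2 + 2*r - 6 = -90*d^2 + d*(137 - 62*r) + 8*r^2 + 3*r - 26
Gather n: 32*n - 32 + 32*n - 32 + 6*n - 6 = 70*n - 70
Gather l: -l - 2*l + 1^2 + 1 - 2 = -3*l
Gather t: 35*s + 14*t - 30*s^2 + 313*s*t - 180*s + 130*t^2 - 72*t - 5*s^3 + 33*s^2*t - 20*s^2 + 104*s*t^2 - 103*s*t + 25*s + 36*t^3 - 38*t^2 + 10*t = -5*s^3 - 50*s^2 - 120*s + 36*t^3 + t^2*(104*s + 92) + t*(33*s^2 + 210*s - 48)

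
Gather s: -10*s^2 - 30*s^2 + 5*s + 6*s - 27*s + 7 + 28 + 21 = -40*s^2 - 16*s + 56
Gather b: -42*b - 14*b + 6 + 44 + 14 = 64 - 56*b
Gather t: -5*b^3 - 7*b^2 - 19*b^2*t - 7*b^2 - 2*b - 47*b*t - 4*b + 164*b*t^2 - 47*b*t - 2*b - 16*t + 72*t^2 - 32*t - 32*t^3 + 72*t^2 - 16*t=-5*b^3 - 14*b^2 - 8*b - 32*t^3 + t^2*(164*b + 144) + t*(-19*b^2 - 94*b - 64)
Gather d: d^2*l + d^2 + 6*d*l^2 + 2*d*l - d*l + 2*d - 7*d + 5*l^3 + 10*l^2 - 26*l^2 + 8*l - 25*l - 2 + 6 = d^2*(l + 1) + d*(6*l^2 + l - 5) + 5*l^3 - 16*l^2 - 17*l + 4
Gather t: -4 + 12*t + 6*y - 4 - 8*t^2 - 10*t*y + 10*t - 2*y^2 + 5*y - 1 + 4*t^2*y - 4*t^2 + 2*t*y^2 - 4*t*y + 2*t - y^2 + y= t^2*(4*y - 12) + t*(2*y^2 - 14*y + 24) - 3*y^2 + 12*y - 9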